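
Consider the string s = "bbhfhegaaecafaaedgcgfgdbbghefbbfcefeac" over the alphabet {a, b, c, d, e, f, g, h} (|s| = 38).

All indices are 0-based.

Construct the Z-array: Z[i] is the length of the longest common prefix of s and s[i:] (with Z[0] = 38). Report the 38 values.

[38, 1, 0, 0, 0, 0, 0, 0, 0, 0, 0, 0, 0, 0, 0, 0, 0, 0, 0, 0, 0, 0, 0, 2, 1, 0, 0, 0, 0, 2, 1, 0, 0, 0, 0, 0, 0, 0]

Z[0]=38
i=1: i≥r, start 0; Z[1]=1 scan→box=[1,2)
i=2: i≥r, start 0; Z[2]=0
i=3: i≥r, start 0; Z[3]=0
i=4: i≥r, start 0; Z[4]=0
i=5: i≥r, start 0; Z[5]=0
i=6: i≥r, start 0; Z[6]=0
i=7: i≥r, start 0; Z[7]=0
i=8: i≥r, start 0; Z[8]=0
i=9: i≥r, start 0; Z[9]=0
i=10: i≥r, start 0; Z[10]=0
i=11: i≥r, start 0; Z[11]=0
i=12: i≥r, start 0; Z[12]=0
i=13: i≥r, start 0; Z[13]=0
i=14: i≥r, start 0; Z[14]=0
i=15: i≥r, start 0; Z[15]=0
i=16: i≥r, start 0; Z[16]=0
i=17: i≥r, start 0; Z[17]=0
i=18: i≥r, start 0; Z[18]=0
i=19: i≥r, start 0; Z[19]=0
i=20: i≥r, start 0; Z[20]=0
i=21: i≥r, start 0; Z[21]=0
i=22: i≥r, start 0; Z[22]=0
i=23: i≥r, start 0; Z[23]=2 scan→box=[23,25)
i=24: min(r-i=1, Z[1]=1)=1; Z[24]=1
i=25: i≥r, start 0; Z[25]=0
i=26: i≥r, start 0; Z[26]=0
i=27: i≥r, start 0; Z[27]=0
i=28: i≥r, start 0; Z[28]=0
i=29: i≥r, start 0; Z[29]=2 scan→box=[29,31)
i=30: min(r-i=1, Z[1]=1)=1; Z[30]=1
i=31: i≥r, start 0; Z[31]=0
i=32: i≥r, start 0; Z[32]=0
i=33: i≥r, start 0; Z[33]=0
i=34: i≥r, start 0; Z[34]=0
i=35: i≥r, start 0; Z[35]=0
i=36: i≥r, start 0; Z[36]=0
i=37: i≥r, start 0; Z[37]=0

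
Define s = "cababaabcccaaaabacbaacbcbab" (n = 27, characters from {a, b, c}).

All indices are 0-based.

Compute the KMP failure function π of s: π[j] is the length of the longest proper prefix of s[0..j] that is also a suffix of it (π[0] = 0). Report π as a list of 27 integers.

[0, 0, 0, 0, 0, 0, 0, 0, 1, 1, 1, 2, 0, 0, 0, 0, 0, 1, 0, 0, 0, 1, 0, 1, 0, 0, 0]

π[0] = 0
j=1 s[j]='a': π[1]=0 (border '')
j=2 s[j]='b': π[2]=0 (border '')
j=3 s[j]='a': π[3]=0 (border '')
j=4 s[j]='b': π[4]=0 (border '')
j=5 s[j]='a': π[5]=0 (border '')
j=6 s[j]='a': π[6]=0 (border '')
j=7 s[j]='b': π[7]=0 (border '')
j=8 s[j]='c': π[8]=1 (border 'c')
j=9 s[j]='c': k: 1→0; π[9]=1 (border 'c')
j=10 s[j]='c': k: 1→0; π[10]=1 (border 'c')
j=11 s[j]='a': π[11]=2 (border 'ca')
j=12 s[j]='a': k: 2→0; π[12]=0 (border '')
j=13 s[j]='a': π[13]=0 (border '')
j=14 s[j]='a': π[14]=0 (border '')
j=15 s[j]='b': π[15]=0 (border '')
j=16 s[j]='a': π[16]=0 (border '')
j=17 s[j]='c': π[17]=1 (border 'c')
j=18 s[j]='b': k: 1→0; π[18]=0 (border '')
j=19 s[j]='a': π[19]=0 (border '')
j=20 s[j]='a': π[20]=0 (border '')
j=21 s[j]='c': π[21]=1 (border 'c')
j=22 s[j]='b': k: 1→0; π[22]=0 (border '')
j=23 s[j]='c': π[23]=1 (border 'c')
j=24 s[j]='b': k: 1→0; π[24]=0 (border '')
j=25 s[j]='a': π[25]=0 (border '')
j=26 s[j]='b': π[26]=0 (border '')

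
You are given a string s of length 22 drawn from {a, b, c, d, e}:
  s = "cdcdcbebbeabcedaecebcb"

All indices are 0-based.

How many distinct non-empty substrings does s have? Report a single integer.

228

rank→(start, suffix):
  0 → (10, 'abcedaecebcb')
  1 → (15, 'aecebcb')
  2 → (21, 'b')
  3 → (7, 'bbeabcedaecebcb')
  4 → (19, 'bcb')
  5 → (11, 'bcedaecebcb')
  6 → (8, 'beabcedaecebcb')
  7 → (5, 'bebbeabcedaecebcb')
  8 → (20, 'cb')
  9 → (4, 'cbebbeabcedaecebcb')
  10 → (2, 'cdcbebbeabcedaecebcb')
  11 → (0, 'cdcdcbebbeabcedaecebcb')
  12 → (17, 'cebcb')
  13 → (12, 'cedaecebcb')
  14 → (14, 'daecebcb')
  15 → (3, 'dcbebbeabcedaecebcb')
  16 → (1, 'dcdcbebbeabcedaecebcb')
  17 → (9, 'eabcedaecebcb')
  18 → (6, 'ebbeabcedaecebcb')
  19 → (18, 'ebcb')
  20 → (16, 'ecebcb')
  21 → (13, 'edaecebcb')

SA = [10, 15, 21, 7, 19, 11, 8, 5, 20, 4, 2, 0, 17, 12, 14, 3, 1, 9, 6, 18, 16, 13]
rank  pair      lcp
   1  s[10:],s[15:]  1  'a'
   2  s[15:],s[21:]  0  ''
   3  s[21:],s[7:]  1  'b'
   4  s[7:],s[19:]  1  'b'
   5  s[19:],s[11:]  2  'bc'
   6  s[11:],s[8:]  1  'b'
   7  s[8:],s[5:]  2  'be'
   8  s[5:],s[20:]  0  ''
   9  s[20:],s[4:]  2  'cb'
  10  s[4:],s[2:]  1  'c'
  11  s[2:],s[0:]  3  'cdc'
  12  s[0:],s[17:]  1  'c'
  13  s[17:],s[12:]  2  'ce'
  14  s[12:],s[14:]  0  ''
  15  s[14:],s[3:]  1  'd'
  16  s[3:],s[1:]  2  'dc'
  17  s[1:],s[9:]  0  ''
  18  s[9:],s[6:]  1  'e'
  19  s[6:],s[18:]  2  'eb'
  20  s[18:],s[16:]  1  'e'
  21  s[16:],s[13:]  1  'e'

n(n+1)/2 = 22·23/2 = 253
Σ LCP = 0 + 1 + 0 + 1 + 1 + 2 + 1 + 2 + 0 + 2 + 1 + 3 + 1 + 2 + 0 + 1 + 2 + 0 + 1 + 2 + 1 + 1 = 25
distinct = 253 − 25 = 228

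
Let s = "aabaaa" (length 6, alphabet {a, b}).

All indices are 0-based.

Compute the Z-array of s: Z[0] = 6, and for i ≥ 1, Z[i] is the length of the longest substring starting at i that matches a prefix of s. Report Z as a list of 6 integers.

Z[0]=6
i=1: outside box; Z[1]=1 grow→box=[1,2)
i=2: outside box; Z[2]=0
i=3: outside box; Z[3]=2 grow→box=[3,5)
i=4: min(r-i=1, Z[1]=1)=1; Z[4]=2 grow→box=[4,6)
i=5: min(r-i=1, Z[1]=1)=1; Z[5]=1

[6, 1, 0, 2, 2, 1]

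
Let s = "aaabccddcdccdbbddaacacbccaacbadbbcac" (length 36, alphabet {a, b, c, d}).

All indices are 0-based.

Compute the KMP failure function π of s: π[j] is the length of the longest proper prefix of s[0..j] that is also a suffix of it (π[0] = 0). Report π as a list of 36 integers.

π[0] = 0
j=1 s[j]='a': π[1]=1 (border 'a')
j=2 s[j]='a': π[2]=2 (border 'aa')
j=3 s[j]='b': k: 2→1→0; π[3]=0 (border '')
j=4 s[j]='c': π[4]=0 (border '')
j=5 s[j]='c': π[5]=0 (border '')
j=6 s[j]='d': π[6]=0 (border '')
j=7 s[j]='d': π[7]=0 (border '')
j=8 s[j]='c': π[8]=0 (border '')
j=9 s[j]='d': π[9]=0 (border '')
j=10 s[j]='c': π[10]=0 (border '')
j=11 s[j]='c': π[11]=0 (border '')
j=12 s[j]='d': π[12]=0 (border '')
j=13 s[j]='b': π[13]=0 (border '')
j=14 s[j]='b': π[14]=0 (border '')
j=15 s[j]='d': π[15]=0 (border '')
j=16 s[j]='d': π[16]=0 (border '')
j=17 s[j]='a': π[17]=1 (border 'a')
j=18 s[j]='a': π[18]=2 (border 'aa')
j=19 s[j]='c': k: 2→1→0; π[19]=0 (border '')
j=20 s[j]='a': π[20]=1 (border 'a')
j=21 s[j]='c': k: 1→0; π[21]=0 (border '')
j=22 s[j]='b': π[22]=0 (border '')
j=23 s[j]='c': π[23]=0 (border '')
j=24 s[j]='c': π[24]=0 (border '')
j=25 s[j]='a': π[25]=1 (border 'a')
j=26 s[j]='a': π[26]=2 (border 'aa')
j=27 s[j]='c': k: 2→1→0; π[27]=0 (border '')
j=28 s[j]='b': π[28]=0 (border '')
j=29 s[j]='a': π[29]=1 (border 'a')
j=30 s[j]='d': k: 1→0; π[30]=0 (border '')
j=31 s[j]='b': π[31]=0 (border '')
j=32 s[j]='b': π[32]=0 (border '')
j=33 s[j]='c': π[33]=0 (border '')
j=34 s[j]='a': π[34]=1 (border 'a')
j=35 s[j]='c': k: 1→0; π[35]=0 (border '')

[0, 1, 2, 0, 0, 0, 0, 0, 0, 0, 0, 0, 0, 0, 0, 0, 0, 1, 2, 0, 1, 0, 0, 0, 0, 1, 2, 0, 0, 1, 0, 0, 0, 0, 1, 0]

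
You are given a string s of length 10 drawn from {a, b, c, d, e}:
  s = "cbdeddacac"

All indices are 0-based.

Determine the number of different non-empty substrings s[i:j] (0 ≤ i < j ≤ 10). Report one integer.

49

rank→(start, suffix):
  0 → (8, 'ac')
  1 → (6, 'acac')
  2 → (1, 'bdeddacac')
  3 → (9, 'c')
  4 → (7, 'cac')
  5 → (0, 'cbdeddacac')
  6 → (5, 'dacac')
  7 → (4, 'ddacac')
  8 → (2, 'deddacac')
  9 → (3, 'eddacac')

SA = [8, 6, 1, 9, 7, 0, 5, 4, 2, 3]
i: (SA[i-1],SA[i]) lcp shared
  1: (8,6) 2 'ac'
  2: (6,1) 0 ''
  3: (1,9) 0 ''
  4: (9,7) 1 'c'
  5: (7,0) 1 'c'
  6: (0,5) 0 ''
  7: (5,4) 1 'd'
  8: (4,2) 1 'd'
  9: (2,3) 0 ''

n(n+1)/2 = 10·11/2 = 55
Σ LCP = 0 + 2 + 0 + 0 + 1 + 1 + 0 + 1 + 1 + 0 = 6
distinct = 55 − 6 = 49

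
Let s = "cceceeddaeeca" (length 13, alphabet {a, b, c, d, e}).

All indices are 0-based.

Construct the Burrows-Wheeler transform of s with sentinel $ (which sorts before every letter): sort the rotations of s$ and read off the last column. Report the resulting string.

rank  rotation        last
    0  $cceceeddaeeca  a
    1  a$cceceeddaeec  c
    2  aeeca$cceceedd  d
    3  ca$cceceeddaee  e
    4  cceceeddaeeca$  $
    5  ceceeddaeeca$c  c
    6  ceeddaeeca$cce  e
    7  daeeca$cceceed  d
    8  ddaeeca$ccecee  e
    9  eca$cceceeddae  e
   10  eceeddaeeca$cc  c
   11  eddaeeca$ccece  e
   12  eeca$cceceedda  a
   13  eeddaeeca$ccec  c

acde$cedeeceac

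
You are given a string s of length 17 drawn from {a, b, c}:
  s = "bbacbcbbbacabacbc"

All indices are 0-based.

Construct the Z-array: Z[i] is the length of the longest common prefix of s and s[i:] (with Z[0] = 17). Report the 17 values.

[17, 1, 0, 0, 1, 0, 2, 4, 1, 0, 0, 0, 1, 0, 0, 1, 0]

Z[0]=17
i=1: fresh scan; Z[1]=1 scan→box=[1,2)
i=2: fresh scan; Z[2]=0
i=3: fresh scan; Z[3]=0
i=4: fresh scan; Z[4]=1 scan→box=[4,5)
i=5: fresh scan; Z[5]=0
i=6: fresh scan; Z[6]=2 scan→box=[6,8)
i=7: min(r-i=1, Z[1]=1)=1; Z[7]=4 scan→box=[7,11)
i=8: min(r-i=3, Z[1]=1)=1; Z[8]=1
i=9: min(r-i=2, Z[2]=0)=0; Z[9]=0
i=10: min(r-i=1, Z[3]=0)=0; Z[10]=0
i=11: fresh scan; Z[11]=0
i=12: fresh scan; Z[12]=1 scan→box=[12,13)
i=13: fresh scan; Z[13]=0
i=14: fresh scan; Z[14]=0
i=15: fresh scan; Z[15]=1 scan→box=[15,16)
i=16: fresh scan; Z[16]=0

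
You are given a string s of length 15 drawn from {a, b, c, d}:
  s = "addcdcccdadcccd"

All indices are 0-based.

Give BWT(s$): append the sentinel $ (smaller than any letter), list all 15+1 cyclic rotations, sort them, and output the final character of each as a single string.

rank  rotation          last
    0  $addcdcccdadcccd  d
    1  adcccd$addcdcccd  d
    2  addcdcccdadcccd$  $
    3  cccd$addcdcccdad  d
    4  cccdadcccd$addcd  d
    5  ccd$addcdcccdadc  c
    6  ccdadcccd$addcdc  c
    7  cd$addcdcccdadcc  c
    8  cdadcccd$addcdcc  c
    9  cdcccdadcccd$add  d
   10  d$addcdcccdadccc  c
   11  dadcccd$addcdccc  c
   12  dcccd$addcdcccda  a
   13  dcccdadcccd$addc  c
   14  dcdcccdadcccd$ad  d
   15  ddcdcccdadcccd$a  a

dd$ddccccdccacda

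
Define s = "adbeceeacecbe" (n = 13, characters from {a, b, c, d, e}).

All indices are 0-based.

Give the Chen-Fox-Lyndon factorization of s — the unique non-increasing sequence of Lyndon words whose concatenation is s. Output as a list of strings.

["adbecee", "acecbe"]

emit factor 1: 'adbecee' (i=0, period=7)
emit factor 2: 'acecbe' (i=7, period=6)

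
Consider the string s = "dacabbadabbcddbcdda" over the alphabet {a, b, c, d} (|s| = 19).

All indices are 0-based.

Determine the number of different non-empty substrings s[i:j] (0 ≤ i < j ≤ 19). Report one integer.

sorted suffixes:
  #0 SA[0]=18  'a'
  #1 SA[1]=3  'abbadabbcddbcdda'
  #2 SA[2]=8  'abbcddbcdda'
  #3 SA[3]=1  'acabbadabbcddbcdda'
  #4 SA[4]=6  'adabbcddbcdda'
  #5 SA[5]=5  'badabbcddbcdda'
  #6 SA[6]=4  'bbadabbcddbcdda'
  #7 SA[7]=9  'bbcddbcdda'
  #8 SA[8]=14  'bcdda'
  #9 SA[9]=10  'bcddbcdda'
  #10 SA[10]=2  'cabbadabbcddbcdda'
  #11 SA[11]=15  'cdda'
  #12 SA[12]=11  'cddbcdda'
  #13 SA[13]=17  'da'
  #14 SA[14]=7  'dabbcddbcdda'
  #15 SA[15]=0  'dacabbadabbcddbcdda'
  #16 SA[16]=13  'dbcdda'
  #17 SA[17]=16  'dda'
  #18 SA[18]=12  'ddbcdda'

SA = [18, 3, 8, 1, 6, 5, 4, 9, 14, 10, 2, 15, 11, 17, 7, 0, 13, 16, 12]
[i] adj suffixes → lcp
  [1] 18/3 → 1 ('a')
  [2] 3/8 → 3 ('abb')
  [3] 8/1 → 1 ('a')
  [4] 1/6 → 1 ('a')
  [5] 6/5 → 0 ('')
  [6] 5/4 → 1 ('b')
  [7] 4/9 → 2 ('bb')
  [8] 9/14 → 1 ('b')
  [9] 14/10 → 4 ('bcdd')
  [10] 10/2 → 0 ('')
  [11] 2/15 → 1 ('c')
  [12] 15/11 → 3 ('cdd')
  [13] 11/17 → 0 ('')
  [14] 17/7 → 2 ('da')
  [15] 7/0 → 2 ('da')
  [16] 0/13 → 1 ('d')
  [17] 13/16 → 1 ('d')
  [18] 16/12 → 2 ('dd')

n(n+1)/2 = 19·20/2 = 190
Σ LCP = 0 + 1 + 3 + 1 + 1 + 0 + 1 + 2 + 1 + 4 + 0 + 1 + 3 + 0 + 2 + 2 + 1 + 1 + 2 = 26
distinct = 190 − 26 = 164

164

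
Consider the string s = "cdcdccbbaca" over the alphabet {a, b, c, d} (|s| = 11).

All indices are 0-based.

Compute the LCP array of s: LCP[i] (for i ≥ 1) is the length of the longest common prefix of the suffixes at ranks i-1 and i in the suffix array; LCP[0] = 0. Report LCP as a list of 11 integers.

rank | idx | suffix
   0 |  10 | a
   1 |   8 | aca
   2 |   7 | baca
   3 |   6 | bbaca
   4 |   9 | ca
   5 |   5 | cbbaca
   6 |   4 | ccbbaca
   7 |   2 | cdccbbaca
   8 |   0 | cdcdccbbaca
   9 |   3 | dccbbaca
  10 |   1 | dcdccbbaca

SA = [10, 8, 7, 6, 9, 5, 4, 2, 0, 3, 1]
[i] adj suffixes → lcp
  [1] 10/8 → 1 ('a')
  [2] 8/7 → 0 ('')
  [3] 7/6 → 1 ('b')
  [4] 6/9 → 0 ('')
  [5] 9/5 → 1 ('c')
  [6] 5/4 → 1 ('c')
  [7] 4/2 → 1 ('c')
  [8] 2/0 → 3 ('cdc')
  [9] 0/3 → 0 ('')
  [10] 3/1 → 2 ('dc')

[0, 1, 0, 1, 0, 1, 1, 1, 3, 0, 2]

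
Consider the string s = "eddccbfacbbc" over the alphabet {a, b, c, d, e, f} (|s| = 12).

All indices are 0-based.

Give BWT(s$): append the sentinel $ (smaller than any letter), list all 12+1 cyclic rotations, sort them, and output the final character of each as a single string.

cfcbcbacdde$b

rank  rotation       last
    0  $eddccbfacbbc  c
    1  acbbc$eddccbf  f
    2  bbc$eddccbfac  c
    3  bc$eddccbfacb  b
    4  bfacbbc$eddcc  c
    5  c$eddccbfacbb  b
    6  cbbc$eddccbfa  a
    7  cbfacbbc$eddc  c
    8  ccbfacbbc$edd  d
    9  dccbfacbbc$ed  d
   10  ddccbfacbbc$e  e
   11  eddccbfacbbc$  $
   12  facbbc$eddccb  b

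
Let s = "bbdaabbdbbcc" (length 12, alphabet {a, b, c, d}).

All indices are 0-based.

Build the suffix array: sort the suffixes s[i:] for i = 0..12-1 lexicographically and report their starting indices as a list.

rank | idx | suffix
   0 |   3 | aabbdbbcc
   1 |   4 | abbdbbcc
   2 |   8 | bbcc
   3 |   0 | bbdaabbdbbcc
   4 |   5 | bbdbbcc
   5 |   9 | bcc
   6 |   1 | bdaabbdbbcc
   7 |   6 | bdbbcc
   8 |  11 | c
   9 |  10 | cc
  10 |   2 | daabbdbbcc
  11 |   7 | dbbcc

[3, 4, 8, 0, 5, 9, 1, 6, 11, 10, 2, 7]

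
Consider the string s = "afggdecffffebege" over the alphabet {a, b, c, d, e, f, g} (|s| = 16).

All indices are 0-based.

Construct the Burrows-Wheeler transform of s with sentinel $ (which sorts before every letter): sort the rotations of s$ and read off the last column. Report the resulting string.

rank  rotation           last
    0  $afggdecffffebege  e
    1  afggdecffffebege$  $
    2  bege$afggdecffffe  e
    3  cffffebege$afggde  e
    4  decffffebege$afgg  g
    5  e$afggdecffffebeg  g
    6  ebege$afggdecffff  f
    7  ecffffebege$afggd  d
    8  ege$afggdecffffeb  b
    9  febege$afggdecfff  f
   10  ffebege$afggdecff  f
   11  fffebege$afggdecf  f
   12  ffffebege$afggdec  c
   13  fggdecffffebege$a  a
   14  gdecffffebege$afg  g
   15  ge$afggdecffffebe  e
   16  ggdecffffebege$af  f

e$eeggfdbfffcagef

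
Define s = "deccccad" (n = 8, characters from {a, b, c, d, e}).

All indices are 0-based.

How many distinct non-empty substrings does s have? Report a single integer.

29

rank | idx | suffix
   0 |   6 | ad
   1 |   5 | cad
   2 |   4 | ccad
   3 |   3 | cccad
   4 |   2 | ccccad
   5 |   7 | d
   6 |   0 | deccccad
   7 |   1 | eccccad

SA = [6, 5, 4, 3, 2, 7, 0, 1]
[i] adj suffixes → lcp
  [1] 6/5 → 0 ('')
  [2] 5/4 → 1 ('c')
  [3] 4/3 → 2 ('cc')
  [4] 3/2 → 3 ('ccc')
  [5] 2/7 → 0 ('')
  [6] 7/0 → 1 ('d')
  [7] 0/1 → 0 ('')

n(n+1)/2 = 8·9/2 = 36
Σ LCP = 0 + 0 + 1 + 2 + 3 + 0 + 1 + 0 = 7
distinct = 36 − 7 = 29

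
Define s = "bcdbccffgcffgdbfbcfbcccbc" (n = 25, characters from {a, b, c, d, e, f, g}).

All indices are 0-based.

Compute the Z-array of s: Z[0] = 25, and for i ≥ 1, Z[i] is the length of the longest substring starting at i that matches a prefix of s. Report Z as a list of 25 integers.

[25, 0, 0, 2, 0, 0, 0, 0, 0, 0, 0, 0, 0, 0, 1, 0, 2, 0, 0, 2, 0, 0, 0, 2, 0]

Z[0]=25
i=1: i≥r, start 0; Z[1]=0
i=2: i≥r, start 0; Z[2]=0
i=3: i≥r, start 0; Z[3]=2 extend→box=[3,5)
i=4: min(r-i=1, Z[1]=0)=0; Z[4]=0
i=5: i≥r, start 0; Z[5]=0
i=6: i≥r, start 0; Z[6]=0
i=7: i≥r, start 0; Z[7]=0
i=8: i≥r, start 0; Z[8]=0
i=9: i≥r, start 0; Z[9]=0
i=10: i≥r, start 0; Z[10]=0
i=11: i≥r, start 0; Z[11]=0
i=12: i≥r, start 0; Z[12]=0
i=13: i≥r, start 0; Z[13]=0
i=14: i≥r, start 0; Z[14]=1 extend→box=[14,15)
i=15: i≥r, start 0; Z[15]=0
i=16: i≥r, start 0; Z[16]=2 extend→box=[16,18)
i=17: min(r-i=1, Z[1]=0)=0; Z[17]=0
i=18: i≥r, start 0; Z[18]=0
i=19: i≥r, start 0; Z[19]=2 extend→box=[19,21)
i=20: min(r-i=1, Z[1]=0)=0; Z[20]=0
i=21: i≥r, start 0; Z[21]=0
i=22: i≥r, start 0; Z[22]=0
i=23: i≥r, start 0; Z[23]=2 extend→box=[23,25)
i=24: min(r-i=1, Z[1]=0)=0; Z[24]=0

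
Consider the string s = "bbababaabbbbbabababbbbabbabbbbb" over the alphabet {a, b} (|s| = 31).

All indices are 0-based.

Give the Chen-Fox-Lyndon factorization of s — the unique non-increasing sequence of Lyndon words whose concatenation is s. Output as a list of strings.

emit factor 1: 'b' (i=0, period=1)
emit factor 2: 'b' (i=1, period=1)
emit factor 3: 'ab' (i=2, period=2)
emit factor 4: 'ab' (i=4, period=2)
emit factor 5: 'aabbbbbabababbbbabbabbbbb' (i=6, period=25)

["b", "b", "ab", "ab", "aabbbbbabababbbbabbabbbbb"]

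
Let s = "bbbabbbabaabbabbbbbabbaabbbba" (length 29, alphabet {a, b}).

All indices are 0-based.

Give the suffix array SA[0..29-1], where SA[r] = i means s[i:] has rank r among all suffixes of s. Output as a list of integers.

sorted suffixes:
  #0 SA[0]=28  'a'
  #1 SA[1]=9  'aabbabbbbbabbaabbbba'
  #2 SA[2]=22  'aabbbba'
  #3 SA[3]=7  'abaabbabbbbbabbaabbbba'
  #4 SA[4]=19  'abbaabbbba'
  #5 SA[5]=10  'abbabbbbbabbaabbbba'
  #6 SA[6]=3  'abbbabaabbabbbbbabbaabbbba'
  #7 SA[7]=23  'abbbba'
  #8 SA[8]=13  'abbbbbabbaabbbba'
  #9 SA[9]=27  'ba'
  #10 SA[10]=8  'baabbabbbbbabbaabbbba'
  #11 SA[11]=21  'baabbbba'
  #12 SA[12]=6  'babaabbabbbbbabbaabbbba'
  #13 SA[13]=18  'babbaabbbba'
  #14 SA[14]=2  'babbbabaabbabbbbbabbaabbbba'
  #15 SA[15]=12  'babbbbbabbaabbbba'
  #16 SA[16]=26  'bba'
  #17 SA[17]=20  'bbaabbbba'
  #18 SA[18]=5  'bbabaabbabbbbbabbaabbbba'
  #19 SA[19]=17  'bbabbaabbbba'
  #20 SA[20]=1  'bbabbbabaabbabbbbbabbaabbbba'
  #21 SA[21]=11  'bbabbbbbabbaabbbba'
  #22 SA[22]=25  'bbba'
  #23 SA[23]=4  'bbbabaabbabbbbbabbaabbbba'
  #24 SA[24]=16  'bbbabbaabbbba'
  #25 SA[25]=0  'bbbabbbabaabbabbbbbabbaabbbba'
  #26 SA[26]=24  'bbbba'
  #27 SA[27]=15  'bbbbabbaabbbba'
  #28 SA[28]=14  'bbbbbabbaabbbba'

[28, 9, 22, 7, 19, 10, 3, 23, 13, 27, 8, 21, 6, 18, 2, 12, 26, 20, 5, 17, 1, 11, 25, 4, 16, 0, 24, 15, 14]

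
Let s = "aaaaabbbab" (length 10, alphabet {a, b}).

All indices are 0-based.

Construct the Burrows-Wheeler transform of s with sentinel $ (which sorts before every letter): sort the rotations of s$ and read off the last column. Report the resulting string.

b$aaabaabba

rank  rotation     last
    0  $aaaaabbbab  b
    1  aaaaabbbab$  $
    2  aaaabbbab$a  a
    3  aaabbbab$aa  a
    4  aabbbab$aaa  a
    5  ab$aaaaabbb  b
    6  abbbab$aaaa  a
    7  b$aaaaabbba  a
    8  bab$aaaaabb  b
    9  bbab$aaaaab  b
   10  bbbab$aaaaa  a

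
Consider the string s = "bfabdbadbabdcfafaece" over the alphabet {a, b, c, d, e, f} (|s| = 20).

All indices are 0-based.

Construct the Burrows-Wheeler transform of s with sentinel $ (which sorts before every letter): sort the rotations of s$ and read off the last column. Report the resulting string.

efbbffddaa$edabbcabac

rank  rotation               last
    0  $bfabdbadbabdcfafaece  e
    1  abdbadbabdcfafaece$bf  f
    2  abdcfafaece$bfabdbadb  b
    3  adbabdcfafaece$bfabdb  b
    4  aece$bfabdbadbabdcfaf  f
    5  afaece$bfabdbadbabdcf  f
    6  babdcfafaece$bfabdbad  d
    7  badbabdcfafaece$bfabd  d
    8  bdbadbabdcfafaece$bfa  a
    9  bdcfafaece$bfabdbadba  a
   10  bfabdbadbabdcfafaece$  $
   11  ce$bfabdbadbabdcfafae  e
   12  cfafaece$bfabdbadbabd  d
   13  dbabdcfafaece$bfabdba  a
   14  dbadbabdcfafaece$bfab  b
   15  dcfafaece$bfabdbadbab  b
   16  e$bfabdbadbabdcfafaec  c
   17  ece$bfabdbadbabdcfafa  a
   18  fabdbadbabdcfafaece$b  b
   19  faece$bfabdbadbabdcfa  a
   20  fafaece$bfabdbadbabdc  c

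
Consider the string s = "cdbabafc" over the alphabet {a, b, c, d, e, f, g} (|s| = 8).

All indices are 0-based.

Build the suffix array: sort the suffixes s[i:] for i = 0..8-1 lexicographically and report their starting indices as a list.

[3, 5, 2, 4, 7, 0, 1, 6]

rank | idx | suffix
   0 |   3 | abafc
   1 |   5 | afc
   2 |   2 | babafc
   3 |   4 | bafc
   4 |   7 | c
   5 |   0 | cdbabafc
   6 |   1 | dbabafc
   7 |   6 | fc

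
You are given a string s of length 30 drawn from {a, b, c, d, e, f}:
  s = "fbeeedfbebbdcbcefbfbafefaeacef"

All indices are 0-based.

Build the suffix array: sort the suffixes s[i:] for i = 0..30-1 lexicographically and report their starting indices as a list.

rank→(start, suffix):
  0 → (26, 'acef')
  1 → (24, 'aeacef')
  2 → (20, 'afefaeacef')
  3 → (19, 'bafefaeacef')
  4 → (9, 'bbdcbcefbfbafefaeacef')
  5 → (13, 'bcefbfbafefaeacef')
  6 → (10, 'bdcbcefbfbafefaeacef')
  7 → (7, 'bebbdcbcefbfbafefaeacef')
  8 → (1, 'beeedfbebbdcbcefbfbafefaeacef')
  9 → (17, 'bfbafefaeacef')
  10 → (12, 'cbcefbfbafefaeacef')
  11 → (27, 'cef')
  12 → (14, 'cefbfbafefaeacef')
  13 → (11, 'dcbcefbfbafefaeacef')
  14 → (5, 'dfbebbdcbcefbfbafefaeacef')
  15 → (25, 'eacef')
  16 → (8, 'ebbdcbcefbfbafefaeacef')
  17 → (4, 'edfbebbdcbcefbfbafefaeacef')
  18 → (3, 'eedfbebbdcbcefbfbafefaeacef')
  19 → (2, 'eeedfbebbdcbcefbfbafefaeacef')
  20 → (28, 'ef')
  21 → (22, 'efaeacef')
  22 → (15, 'efbfbafefaeacef')
  23 → (29, 'f')
  24 → (23, 'faeacef')
  25 → (18, 'fbafefaeacef')
  26 → (6, 'fbebbdcbcefbfbafefaeacef')
  27 → (0, 'fbeeedfbebbdcbcefbfbafefaeacef')
  28 → (16, 'fbfbafefaeacef')
  29 → (21, 'fefaeacef')

[26, 24, 20, 19, 9, 13, 10, 7, 1, 17, 12, 27, 14, 11, 5, 25, 8, 4, 3, 2, 28, 22, 15, 29, 23, 18, 6, 0, 16, 21]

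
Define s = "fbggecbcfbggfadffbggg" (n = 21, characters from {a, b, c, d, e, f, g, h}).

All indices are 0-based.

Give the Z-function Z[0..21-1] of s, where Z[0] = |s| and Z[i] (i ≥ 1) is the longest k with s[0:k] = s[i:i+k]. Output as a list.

[21, 0, 0, 0, 0, 0, 0, 0, 4, 0, 0, 0, 1, 0, 0, 1, 4, 0, 0, 0, 0]

Z[0]=21
i=1: fresh scan; Z[1]=0
i=2: fresh scan; Z[2]=0
i=3: fresh scan; Z[3]=0
i=4: fresh scan; Z[4]=0
i=5: fresh scan; Z[5]=0
i=6: fresh scan; Z[6]=0
i=7: fresh scan; Z[7]=0
i=8: fresh scan; Z[8]=4 scan→box=[8,12)
i=9: min(r-i=3, Z[1]=0)=0; Z[9]=0
i=10: min(r-i=2, Z[2]=0)=0; Z[10]=0
i=11: min(r-i=1, Z[3]=0)=0; Z[11]=0
i=12: fresh scan; Z[12]=1 scan→box=[12,13)
i=13: fresh scan; Z[13]=0
i=14: fresh scan; Z[14]=0
i=15: fresh scan; Z[15]=1 scan→box=[15,16)
i=16: fresh scan; Z[16]=4 scan→box=[16,20)
i=17: min(r-i=3, Z[1]=0)=0; Z[17]=0
i=18: min(r-i=2, Z[2]=0)=0; Z[18]=0
i=19: min(r-i=1, Z[3]=0)=0; Z[19]=0
i=20: fresh scan; Z[20]=0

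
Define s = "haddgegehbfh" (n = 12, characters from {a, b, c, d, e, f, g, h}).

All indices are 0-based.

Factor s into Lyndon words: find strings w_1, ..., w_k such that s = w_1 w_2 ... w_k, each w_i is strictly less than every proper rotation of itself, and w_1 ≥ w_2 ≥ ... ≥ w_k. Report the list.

emit factor 1: 'h' (i=0, period=1)
emit factor 2: 'addgegehbfh' (i=1, period=11)

["h", "addgegehbfh"]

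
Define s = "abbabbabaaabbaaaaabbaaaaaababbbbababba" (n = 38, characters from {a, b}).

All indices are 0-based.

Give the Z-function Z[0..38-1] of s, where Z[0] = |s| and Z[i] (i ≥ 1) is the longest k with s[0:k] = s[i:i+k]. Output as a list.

Z[0]=38
i=1: fresh scan; Z[1]=0
i=2: fresh scan; Z[2]=0
i=3: fresh scan; Z[3]=5 grow→box=[3,8)
i=4: min(r-i=4, Z[1]=0)=0; Z[4]=0
i=5: min(r-i=3, Z[2]=0)=0; Z[5]=0
i=6: min(r-i=2, Z[3]=5)=2; Z[6]=2
i=7: min(r-i=1, Z[4]=0)=0; Z[7]=0
i=8: fresh scan; Z[8]=1 grow→box=[8,9)
i=9: fresh scan; Z[9]=1 grow→box=[9,10)
i=10: fresh scan; Z[10]=4 grow→box=[10,14)
i=11: min(r-i=3, Z[1]=0)=0; Z[11]=0
i=12: min(r-i=2, Z[2]=0)=0; Z[12]=0
i=13: min(r-i=1, Z[3]=5)=1; Z[13]=1
i=14: fresh scan; Z[14]=1 grow→box=[14,15)
i=15: fresh scan; Z[15]=1 grow→box=[15,16)
i=16: fresh scan; Z[16]=1 grow→box=[16,17)
i=17: fresh scan; Z[17]=4 grow→box=[17,21)
i=18: min(r-i=3, Z[1]=0)=0; Z[18]=0
i=19: min(r-i=2, Z[2]=0)=0; Z[19]=0
i=20: min(r-i=1, Z[3]=5)=1; Z[20]=1
i=21: fresh scan; Z[21]=1 grow→box=[21,22)
i=22: fresh scan; Z[22]=1 grow→box=[22,23)
i=23: fresh scan; Z[23]=1 grow→box=[23,24)
i=24: fresh scan; Z[24]=1 grow→box=[24,25)
i=25: fresh scan; Z[25]=2 grow→box=[25,27)
i=26: min(r-i=1, Z[1]=0)=0; Z[26]=0
i=27: fresh scan; Z[27]=3 grow→box=[27,30)
i=28: min(r-i=2, Z[1]=0)=0; Z[28]=0
i=29: min(r-i=1, Z[2]=0)=0; Z[29]=0
i=30: fresh scan; Z[30]=0
i=31: fresh scan; Z[31]=0
i=32: fresh scan; Z[32]=2 grow→box=[32,34)
i=33: min(r-i=1, Z[1]=0)=0; Z[33]=0
i=34: fresh scan; Z[34]=4 grow→box=[34,38)
i=35: min(r-i=3, Z[1]=0)=0; Z[35]=0
i=36: min(r-i=2, Z[2]=0)=0; Z[36]=0
i=37: min(r-i=1, Z[3]=5)=1; Z[37]=1

[38, 0, 0, 5, 0, 0, 2, 0, 1, 1, 4, 0, 0, 1, 1, 1, 1, 4, 0, 0, 1, 1, 1, 1, 1, 2, 0, 3, 0, 0, 0, 0, 2, 0, 4, 0, 0, 1]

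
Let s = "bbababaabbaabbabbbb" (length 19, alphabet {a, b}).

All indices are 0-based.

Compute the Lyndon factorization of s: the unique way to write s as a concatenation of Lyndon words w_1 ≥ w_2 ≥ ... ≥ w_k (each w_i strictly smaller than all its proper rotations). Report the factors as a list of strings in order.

["b", "b", "ab", "ab", "aabbaabbabbbb"]

emit factor 1: 'b' (i=0, period=1)
emit factor 2: 'b' (i=1, period=1)
emit factor 3: 'ab' (i=2, period=2)
emit factor 4: 'ab' (i=4, period=2)
emit factor 5: 'aabbaabbabbbb' (i=6, period=13)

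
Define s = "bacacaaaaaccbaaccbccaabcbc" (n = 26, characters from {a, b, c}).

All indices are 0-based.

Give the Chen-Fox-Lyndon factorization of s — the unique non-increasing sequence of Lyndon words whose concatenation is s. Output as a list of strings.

emit factor 1: 'b' (i=0, period=1)
emit factor 2: 'ac' (i=1, period=2)
emit factor 3: 'ac' (i=3, period=2)
emit factor 4: 'aaaaaccbaaccbccaabcbc' (i=5, period=21)

["b", "ac", "ac", "aaaaaccbaaccbccaabcbc"]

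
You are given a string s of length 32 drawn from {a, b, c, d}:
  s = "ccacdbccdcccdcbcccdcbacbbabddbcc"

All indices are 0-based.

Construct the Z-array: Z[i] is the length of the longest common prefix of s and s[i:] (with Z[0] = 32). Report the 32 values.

[32, 1, 0, 1, 0, 0, 2, 1, 0, 2, 2, 1, 0, 1, 0, 2, 2, 1, 0, 1, 0, 0, 1, 0, 0, 0, 0, 0, 0, 0, 2, 1]

Z[0]=32
i=1: fresh scan; Z[1]=1 scan→box=[1,2)
i=2: fresh scan; Z[2]=0
i=3: fresh scan; Z[3]=1 scan→box=[3,4)
i=4: fresh scan; Z[4]=0
i=5: fresh scan; Z[5]=0
i=6: fresh scan; Z[6]=2 scan→box=[6,8)
i=7: min(r-i=1, Z[1]=1)=1; Z[7]=1
i=8: fresh scan; Z[8]=0
i=9: fresh scan; Z[9]=2 scan→box=[9,11)
i=10: min(r-i=1, Z[1]=1)=1; Z[10]=2 scan→box=[10,12)
i=11: min(r-i=1, Z[1]=1)=1; Z[11]=1
i=12: fresh scan; Z[12]=0
i=13: fresh scan; Z[13]=1 scan→box=[13,14)
i=14: fresh scan; Z[14]=0
i=15: fresh scan; Z[15]=2 scan→box=[15,17)
i=16: min(r-i=1, Z[1]=1)=1; Z[16]=2 scan→box=[16,18)
i=17: min(r-i=1, Z[1]=1)=1; Z[17]=1
i=18: fresh scan; Z[18]=0
i=19: fresh scan; Z[19]=1 scan→box=[19,20)
i=20: fresh scan; Z[20]=0
i=21: fresh scan; Z[21]=0
i=22: fresh scan; Z[22]=1 scan→box=[22,23)
i=23: fresh scan; Z[23]=0
i=24: fresh scan; Z[24]=0
i=25: fresh scan; Z[25]=0
i=26: fresh scan; Z[26]=0
i=27: fresh scan; Z[27]=0
i=28: fresh scan; Z[28]=0
i=29: fresh scan; Z[29]=0
i=30: fresh scan; Z[30]=2 scan→box=[30,32)
i=31: min(r-i=1, Z[1]=1)=1; Z[31]=1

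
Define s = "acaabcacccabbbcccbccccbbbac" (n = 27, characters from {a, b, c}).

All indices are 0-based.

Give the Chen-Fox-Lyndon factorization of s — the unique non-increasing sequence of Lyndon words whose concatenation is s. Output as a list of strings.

emit factor 1: 'ac' (i=0, period=2)
emit factor 2: 'aabcacccabbbcccbccccbbbac' (i=2, period=25)

["ac", "aabcacccabbbcccbccccbbbac"]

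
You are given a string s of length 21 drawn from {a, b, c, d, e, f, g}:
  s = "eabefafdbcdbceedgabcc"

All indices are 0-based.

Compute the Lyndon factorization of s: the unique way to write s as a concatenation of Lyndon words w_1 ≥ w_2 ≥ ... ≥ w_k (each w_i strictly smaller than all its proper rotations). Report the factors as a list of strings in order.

["e", "abefafdbcdbceedg", "abcc"]

emit factor 1: 'e' (i=0, period=1)
emit factor 2: 'abefafdbcdbceedg' (i=1, period=16)
emit factor 3: 'abcc' (i=17, period=4)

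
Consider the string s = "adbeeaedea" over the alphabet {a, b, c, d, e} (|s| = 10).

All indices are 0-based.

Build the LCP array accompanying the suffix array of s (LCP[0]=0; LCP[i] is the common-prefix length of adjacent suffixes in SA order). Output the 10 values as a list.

[0, 1, 1, 0, 0, 1, 0, 2, 1, 1]

sorted suffixes:
  #0 SA[0]=9  'a'
  #1 SA[1]=0  'adbeeaedea'
  #2 SA[2]=5  'aedea'
  #3 SA[3]=2  'beeaedea'
  #4 SA[4]=1  'dbeeaedea'
  #5 SA[5]=7  'dea'
  #6 SA[6]=8  'ea'
  #7 SA[7]=4  'eaedea'
  #8 SA[8]=6  'edea'
  #9 SA[9]=3  'eeaedea'

SA = [9, 0, 5, 2, 1, 7, 8, 4, 6, 3]
[i] adj suffixes → lcp
  [1] 9/0 → 1 ('a')
  [2] 0/5 → 1 ('a')
  [3] 5/2 → 0 ('')
  [4] 2/1 → 0 ('')
  [5] 1/7 → 1 ('d')
  [6] 7/8 → 0 ('')
  [7] 8/4 → 2 ('ea')
  [8] 4/6 → 1 ('e')
  [9] 6/3 → 1 ('e')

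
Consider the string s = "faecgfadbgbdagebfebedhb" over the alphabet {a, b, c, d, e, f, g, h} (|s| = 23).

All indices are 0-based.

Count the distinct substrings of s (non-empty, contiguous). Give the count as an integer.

259

rank | idx | suffix
   0 |   6 | adbgbdagebfebedhb
   1 |   1 | aecgfadbgbdagebfebedhb
   2 |  12 | agebfebedhb
   3 |  22 | b
   4 |  10 | bdagebfebedhb
   5 |  18 | bedhb
   6 |  15 | bfebedhb
   7 |   8 | bgbdagebfebedhb
   8 |   3 | cgfadbgbdagebfebedhb
   9 |  11 | dagebfebedhb
  10 |   7 | dbgbdagebfebedhb
  11 |  20 | dhb
  12 |  17 | ebedhb
  13 |  14 | ebfebedhb
  14 |   2 | ecgfadbgbdagebfebedhb
  15 |  19 | edhb
  16 |   5 | fadbgbdagebfebedhb
  17 |   0 | faecgfadbgbdagebfebedhb
  18 |  16 | febedhb
  19 |   9 | gbdagebfebedhb
  20 |  13 | gebfebedhb
  21 |   4 | gfadbgbdagebfebedhb
  22 |  21 | hb

SA = [6, 1, 12, 22, 10, 18, 15, 8, 3, 11, 7, 20, 17, 14, 2, 19, 5, 0, 16, 9, 13, 4, 21]
rank  pair      lcp
   1  s[6:],s[1:]  1  'a'
   2  s[1:],s[12:]  1  'a'
   3  s[12:],s[22:]  0  ''
   4  s[22:],s[10:]  1  'b'
   5  s[10:],s[18:]  1  'b'
   6  s[18:],s[15:]  1  'b'
   7  s[15:],s[8:]  1  'b'
   8  s[8:],s[3:]  0  ''
   9  s[3:],s[11:]  0  ''
  10  s[11:],s[7:]  1  'd'
  11  s[7:],s[20:]  1  'd'
  12  s[20:],s[17:]  0  ''
  13  s[17:],s[14:]  2  'eb'
  14  s[14:],s[2:]  1  'e'
  15  s[2:],s[19:]  1  'e'
  16  s[19:],s[5:]  0  ''
  17  s[5:],s[0:]  2  'fa'
  18  s[0:],s[16:]  1  'f'
  19  s[16:],s[9:]  0  ''
  20  s[9:],s[13:]  1  'g'
  21  s[13:],s[4:]  1  'g'
  22  s[4:],s[21:]  0  ''

n(n+1)/2 = 23·24/2 = 276
Σ LCP = 0 + 1 + 1 + 0 + 1 + 1 + 1 + 1 + 0 + 0 + 1 + 1 + 0 + 2 + 1 + 1 + 0 + 2 + 1 + 0 + 1 + 1 + 0 = 17
distinct = 276 − 17 = 259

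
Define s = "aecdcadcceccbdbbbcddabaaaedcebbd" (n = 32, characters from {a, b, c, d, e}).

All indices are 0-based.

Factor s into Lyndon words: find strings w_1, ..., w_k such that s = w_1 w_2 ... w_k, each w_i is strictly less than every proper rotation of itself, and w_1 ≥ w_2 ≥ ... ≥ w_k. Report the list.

emit factor 1: 'aecdc' (i=0, period=5)
emit factor 2: 'adcceccbdbbbcdd' (i=5, period=15)
emit factor 3: 'ab' (i=20, period=2)
emit factor 4: 'aaaedcebbd' (i=22, period=10)

["aecdc", "adcceccbdbbbcdd", "ab", "aaaedcebbd"]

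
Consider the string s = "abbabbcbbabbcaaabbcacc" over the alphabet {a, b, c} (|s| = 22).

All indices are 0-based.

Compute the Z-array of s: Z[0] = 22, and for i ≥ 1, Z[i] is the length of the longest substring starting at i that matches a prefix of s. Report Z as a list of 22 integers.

Z[0]=22
i=1: outside box; Z[1]=0
i=2: outside box; Z[2]=0
i=3: outside box; Z[3]=3 scan→box=[3,6)
i=4: min(r-i=2, Z[1]=0)=0; Z[4]=0
i=5: min(r-i=1, Z[2]=0)=0; Z[5]=0
i=6: outside box; Z[6]=0
i=7: outside box; Z[7]=0
i=8: outside box; Z[8]=0
i=9: outside box; Z[9]=3 scan→box=[9,12)
i=10: min(r-i=2, Z[1]=0)=0; Z[10]=0
i=11: min(r-i=1, Z[2]=0)=0; Z[11]=0
i=12: outside box; Z[12]=0
i=13: outside box; Z[13]=1 scan→box=[13,14)
i=14: outside box; Z[14]=1 scan→box=[14,15)
i=15: outside box; Z[15]=3 scan→box=[15,18)
i=16: min(r-i=2, Z[1]=0)=0; Z[16]=0
i=17: min(r-i=1, Z[2]=0)=0; Z[17]=0
i=18: outside box; Z[18]=0
i=19: outside box; Z[19]=1 scan→box=[19,20)
i=20: outside box; Z[20]=0
i=21: outside box; Z[21]=0

[22, 0, 0, 3, 0, 0, 0, 0, 0, 3, 0, 0, 0, 1, 1, 3, 0, 0, 0, 1, 0, 0]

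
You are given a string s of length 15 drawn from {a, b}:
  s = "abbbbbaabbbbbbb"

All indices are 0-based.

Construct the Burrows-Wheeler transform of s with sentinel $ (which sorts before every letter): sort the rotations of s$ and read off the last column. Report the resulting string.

bb$abbbbbbbbbaba

rank  rotation          last
    0  $abbbbbaabbbbbbb  b
    1  aabbbbbbb$abbbbb  b
    2  abbbbbaabbbbbbb$  $
    3  abbbbbbb$abbbbba  a
    4  b$abbbbbaabbbbbb  b
    5  baabbbbbbb$abbbb  b
    6  bb$abbbbbaabbbbb  b
    7  bbaabbbbbbb$abbb  b
    8  bbb$abbbbbaabbbb  b
    9  bbbaabbbbbbb$abb  b
   10  bbbb$abbbbbaabbb  b
   11  bbbbaabbbbbbb$ab  b
   12  bbbbb$abbbbbaabb  b
   13  bbbbbaabbbbbbb$a  a
   14  bbbbbb$abbbbbaab  b
   15  bbbbbbb$abbbbbaa  a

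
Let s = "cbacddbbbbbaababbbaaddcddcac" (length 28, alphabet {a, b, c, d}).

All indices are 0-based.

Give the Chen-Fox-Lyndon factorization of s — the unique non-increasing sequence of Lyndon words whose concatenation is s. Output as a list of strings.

["c", "b", "acddbbbbb", "aababbbaaddcddcac"]

emit factor 1: 'c' (i=0, period=1)
emit factor 2: 'b' (i=1, period=1)
emit factor 3: 'acddbbbbb' (i=2, period=9)
emit factor 4: 'aababbbaaddcddcac' (i=11, period=17)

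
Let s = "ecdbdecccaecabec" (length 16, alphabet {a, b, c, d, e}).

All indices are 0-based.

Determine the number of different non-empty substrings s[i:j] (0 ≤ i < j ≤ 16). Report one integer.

120

rank | idx | suffix
   0 |  12 | abec
   1 |   9 | aecabec
   2 |   3 | bdecccaecabec
   3 |  13 | bec
   4 |  15 | c
   5 |  11 | cabec
   6 |   8 | caecabec
   7 |   7 | ccaecabec
   8 |   6 | cccaecabec
   9 |   1 | cdbdecccaecabec
  10 |   2 | dbdecccaecabec
  11 |   4 | decccaecabec
  12 |  14 | ec
  13 |  10 | ecabec
  14 |   5 | ecccaecabec
  15 |   0 | ecdbdecccaecabec

SA = [12, 9, 3, 13, 15, 11, 8, 7, 6, 1, 2, 4, 14, 10, 5, 0]
i: (SA[i-1],SA[i]) lcp shared
  1: (12,9) 1 'a'
  2: (9,3) 0 ''
  3: (3,13) 1 'b'
  4: (13,15) 0 ''
  5: (15,11) 1 'c'
  6: (11,8) 2 'ca'
  7: (8,7) 1 'c'
  8: (7,6) 2 'cc'
  9: (6,1) 1 'c'
  10: (1,2) 0 ''
  11: (2,4) 1 'd'
  12: (4,14) 0 ''
  13: (14,10) 2 'ec'
  14: (10,5) 2 'ec'
  15: (5,0) 2 'ec'

n(n+1)/2 = 16·17/2 = 136
Σ LCP = 0 + 1 + 0 + 1 + 0 + 1 + 2 + 1 + 2 + 1 + 0 + 1 + 0 + 2 + 2 + 2 = 16
distinct = 136 − 16 = 120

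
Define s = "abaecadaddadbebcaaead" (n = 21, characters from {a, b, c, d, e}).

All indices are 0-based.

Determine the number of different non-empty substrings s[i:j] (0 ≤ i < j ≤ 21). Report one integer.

208

rank | idx | suffix
   0 |  16 | aaead
   1 |   0 | abaecadaddadbebcaaead
   2 |  19 | ad
   3 |   5 | adaddadbebcaaead
   4 |  10 | adbebcaaead
   5 |   7 | addadbebcaaead
   6 |  17 | aead
   7 |   2 | aecadaddadbebcaaead
   8 |   1 | baecadaddadbebcaaead
   9 |  14 | bcaaead
  10 |  12 | bebcaaead
  11 |  15 | caaead
  12 |   4 | cadaddadbebcaaead
  13 |  20 | d
  14 |   9 | dadbebcaaead
  15 |   6 | daddadbebcaaead
  16 |  11 | dbebcaaead
  17 |   8 | ddadbebcaaead
  18 |  18 | ead
  19 |  13 | ebcaaead
  20 |   3 | ecadaddadbebcaaead

SA = [16, 0, 19, 5, 10, 7, 17, 2, 1, 14, 12, 15, 4, 20, 9, 6, 11, 8, 18, 13, 3]
rank  pair      lcp
   1  s[16:],s[0:]  1  'a'
   2  s[0:],s[19:]  1  'a'
   3  s[19:],s[5:]  2  'ad'
   4  s[5:],s[10:]  2  'ad'
   5  s[10:],s[7:]  2  'ad'
   6  s[7:],s[17:]  1  'a'
   7  s[17:],s[2:]  2  'ae'
   8  s[2:],s[1:]  0  ''
   9  s[1:],s[14:]  1  'b'
  10  s[14:],s[12:]  1  'b'
  11  s[12:],s[15:]  0  ''
  12  s[15:],s[4:]  2  'ca'
  13  s[4:],s[20:]  0  ''
  14  s[20:],s[9:]  1  'd'
  15  s[9:],s[6:]  3  'dad'
  16  s[6:],s[11:]  1  'd'
  17  s[11:],s[8:]  1  'd'
  18  s[8:],s[18:]  0  ''
  19  s[18:],s[13:]  1  'e'
  20  s[13:],s[3:]  1  'e'

n(n+1)/2 = 21·22/2 = 231
Σ LCP = 0 + 1 + 1 + 2 + 2 + 2 + 1 + 2 + 0 + 1 + 1 + 0 + 2 + 0 + 1 + 3 + 1 + 1 + 0 + 1 + 1 = 23
distinct = 231 − 23 = 208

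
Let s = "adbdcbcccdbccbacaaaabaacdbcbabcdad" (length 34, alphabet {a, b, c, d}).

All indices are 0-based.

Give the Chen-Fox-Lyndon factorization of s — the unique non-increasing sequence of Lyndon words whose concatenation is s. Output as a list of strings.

emit factor 1: 'adbdcbcccdbccb' (i=0, period=14)
emit factor 2: 'ac' (i=14, period=2)
emit factor 3: 'aaaabaacdbcbabcdad' (i=16, period=18)

["adbdcbcccdbccb", "ac", "aaaabaacdbcbabcdad"]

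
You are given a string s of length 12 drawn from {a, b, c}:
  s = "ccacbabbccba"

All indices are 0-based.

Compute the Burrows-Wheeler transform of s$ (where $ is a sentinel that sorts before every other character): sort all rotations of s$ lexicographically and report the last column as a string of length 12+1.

rank  rotation       last
    0  $ccacbabbccba  a
    1  a$ccacbabbccb  b
    2  abbccba$ccacb  b
    3  acbabbccba$cc  c
    4  ba$ccacbabbcc  c
    5  babbccba$ccac  c
    6  bbccba$ccacba  a
    7  bccba$ccacbab  b
    8  cacbabbccba$c  c
    9  cba$ccacbabbc  c
   10  cbabbccba$cca  a
   11  ccacbabbccba$  $
   12  ccba$ccacbabb  b

abbcccabcca$b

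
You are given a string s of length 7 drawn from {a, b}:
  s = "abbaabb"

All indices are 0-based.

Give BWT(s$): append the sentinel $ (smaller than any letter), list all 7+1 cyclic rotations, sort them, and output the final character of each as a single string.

bba$bbaa

rank  rotation  last
    0  $abbaabb  b
    1  aabb$abb  b
    2  abb$abba  a
    3  abbaabb$  $
    4  b$abbaab  b
    5  baabb$ab  b
    6  bb$abbaa  a
    7  bbaabb$a  a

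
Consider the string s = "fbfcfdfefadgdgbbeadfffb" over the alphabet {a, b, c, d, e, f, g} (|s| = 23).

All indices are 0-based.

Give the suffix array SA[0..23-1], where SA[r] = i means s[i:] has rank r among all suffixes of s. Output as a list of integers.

sorted suffixes:
  #0 SA[0]=17  'adfffb'
  #1 SA[1]=9  'adgdgbbeadfffb'
  #2 SA[2]=22  'b'
  #3 SA[3]=14  'bbeadfffb'
  #4 SA[4]=15  'beadfffb'
  #5 SA[5]=1  'bfcfdfefadgdgbbeadfffb'
  #6 SA[6]=3  'cfdfefadgdgbbeadfffb'
  #7 SA[7]=5  'dfefadgdgbbeadfffb'
  #8 SA[8]=18  'dfffb'
  #9 SA[9]=12  'dgbbeadfffb'
  #10 SA[10]=10  'dgdgbbeadfffb'
  #11 SA[11]=16  'eadfffb'
  #12 SA[12]=7  'efadgdgbbeadfffb'
  #13 SA[13]=8  'fadgdgbbeadfffb'
  #14 SA[14]=21  'fb'
  #15 SA[15]=0  'fbfcfdfefadgdgbbeadfffb'
  #16 SA[16]=2  'fcfdfefadgdgbbeadfffb'
  #17 SA[17]=4  'fdfefadgdgbbeadfffb'
  #18 SA[18]=6  'fefadgdgbbeadfffb'
  #19 SA[19]=20  'ffb'
  #20 SA[20]=19  'fffb'
  #21 SA[21]=13  'gbbeadfffb'
  #22 SA[22]=11  'gdgbbeadfffb'

[17, 9, 22, 14, 15, 1, 3, 5, 18, 12, 10, 16, 7, 8, 21, 0, 2, 4, 6, 20, 19, 13, 11]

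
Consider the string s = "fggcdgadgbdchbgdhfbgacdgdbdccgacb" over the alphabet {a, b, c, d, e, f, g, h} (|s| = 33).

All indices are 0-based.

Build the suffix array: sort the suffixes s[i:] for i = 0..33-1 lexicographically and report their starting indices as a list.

[30, 20, 6, 32, 25, 9, 18, 13, 31, 27, 3, 21, 28, 11, 24, 26, 10, 4, 7, 22, 15, 17, 0, 29, 19, 5, 8, 2, 23, 14, 1, 12, 16]

sorted suffixes:
  #0 SA[0]=30  'acb'
  #1 SA[1]=20  'acdgdbdccgacb'
  #2 SA[2]=6  'adgbdchbgdhfbgacdgdbdccgacb'
  #3 SA[3]=32  'b'
  #4 SA[4]=25  'bdccgacb'
  #5 SA[5]=9  'bdchbgdhfbgacdgdbdccgacb'
  #6 SA[6]=18  'bgacdgdbdccgacb'
  #7 SA[7]=13  'bgdhfbgacdgdbdccgacb'
  #8 SA[8]=31  'cb'
  #9 SA[9]=27  'ccgacb'
  #10 SA[10]=3  'cdgadgbdchbgdhfbgacdgdbdccgacb'
  #11 SA[11]=21  'cdgdbdccgacb'
  #12 SA[12]=28  'cgacb'
  #13 SA[13]=11  'chbgdhfbgacdgdbdccgacb'
  #14 SA[14]=24  'dbdccgacb'
  #15 SA[15]=26  'dccgacb'
  #16 SA[16]=10  'dchbgdhfbgacdgdbdccgacb'
  #17 SA[17]=4  'dgadgbdchbgdhfbgacdgdbdccgacb'
  #18 SA[18]=7  'dgbdchbgdhfbgacdgdbdccgacb'
  #19 SA[19]=22  'dgdbdccgacb'
  #20 SA[20]=15  'dhfbgacdgdbdccgacb'
  #21 SA[21]=17  'fbgacdgdbdccgacb'
  #22 SA[22]=0  'fggcdgadgbdchbgdhfbgacdgdbdccgacb'
  #23 SA[23]=29  'gacb'
  #24 SA[24]=19  'gacdgdbdccgacb'
  #25 SA[25]=5  'gadgbdchbgdhfbgacdgdbdccgacb'
  #26 SA[26]=8  'gbdchbgdhfbgacdgdbdccgacb'
  #27 SA[27]=2  'gcdgadgbdchbgdhfbgacdgdbdccgacb'
  #28 SA[28]=23  'gdbdccgacb'
  #29 SA[29]=14  'gdhfbgacdgdbdccgacb'
  #30 SA[30]=1  'ggcdgadgbdchbgdhfbgacdgdbdccgacb'
  #31 SA[31]=12  'hbgdhfbgacdgdbdccgacb'
  #32 SA[32]=16  'hfbgacdgdbdccgacb'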